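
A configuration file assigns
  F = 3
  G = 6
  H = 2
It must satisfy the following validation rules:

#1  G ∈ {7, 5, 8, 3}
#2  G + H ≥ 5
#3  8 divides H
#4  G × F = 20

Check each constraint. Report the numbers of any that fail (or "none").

The assignment fails constraints 1, 3, and 4.

#1 G = 6 is not in {7, 5, 8, 3}  FAIL
#2 G + H = 6 + 2 = 8; 8 ≥ 5  OK
#3 2 = 8×0 + 2, so 8 does not divide 2  FAIL
#4 G × F = 6 × 3 = 18, not 20  FAIL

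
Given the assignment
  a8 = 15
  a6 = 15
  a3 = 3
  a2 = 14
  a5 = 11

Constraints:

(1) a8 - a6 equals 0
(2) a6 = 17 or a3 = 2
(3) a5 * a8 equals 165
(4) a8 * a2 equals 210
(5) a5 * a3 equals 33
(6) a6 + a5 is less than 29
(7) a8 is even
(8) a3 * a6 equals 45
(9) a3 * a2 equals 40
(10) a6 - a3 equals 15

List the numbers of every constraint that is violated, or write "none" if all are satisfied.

The assignment fails constraints 2, 7, 9, and 10.

(1) a8 - a6 = 15 - 15 = 0 — OK.
(2) a6 = 15 ≠ 17 and a3 = 3 ≠ 2; both disjuncts false — violated.
(3) a5 * a8 = 11 * 15 = 165 — OK.
(4) a8 * a2 = 15 * 14 = 210 — OK.
(5) a5 * a3 = 11 * 3 = 33 — OK.
(6) a6 + a5 = 15 + 11 = 26; 26 < 29 — OK.
(7) a8 = 15 is odd — violated.
(8) a3 * a6 = 3 * 15 = 45 — OK.
(9) a3 * a2 = 3 * 14 = 42, not 40 — violated.
(10) a6 - a3 = 15 - 3 = 12, not 15 — violated.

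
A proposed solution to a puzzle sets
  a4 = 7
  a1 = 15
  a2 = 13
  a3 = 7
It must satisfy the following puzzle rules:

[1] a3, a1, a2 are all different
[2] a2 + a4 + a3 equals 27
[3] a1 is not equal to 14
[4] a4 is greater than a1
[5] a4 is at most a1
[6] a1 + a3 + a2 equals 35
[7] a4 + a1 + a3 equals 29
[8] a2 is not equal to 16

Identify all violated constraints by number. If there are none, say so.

The assignment fails constraint 4.

[1] values 7, 15, 13 are pairwise distinct  ✔
[2] a2 + a4 + a3 = 13 + 7 + 7 = 27  ✔
[3] a1 = 15, and 15 ≠ 14  ✔
[4] a4 = 7, a1 = 15; 7 ≤ 15 (want >)  ✘
[5] a4 = 7, a1 = 15; 7 ≤ 15  ✔
[6] a1 + a3 + a2 = 15 + 7 + 13 = 35  ✔
[7] a4 + a1 + a3 = 7 + 15 + 7 = 29  ✔
[8] a2 = 13, and 13 ≠ 16  ✔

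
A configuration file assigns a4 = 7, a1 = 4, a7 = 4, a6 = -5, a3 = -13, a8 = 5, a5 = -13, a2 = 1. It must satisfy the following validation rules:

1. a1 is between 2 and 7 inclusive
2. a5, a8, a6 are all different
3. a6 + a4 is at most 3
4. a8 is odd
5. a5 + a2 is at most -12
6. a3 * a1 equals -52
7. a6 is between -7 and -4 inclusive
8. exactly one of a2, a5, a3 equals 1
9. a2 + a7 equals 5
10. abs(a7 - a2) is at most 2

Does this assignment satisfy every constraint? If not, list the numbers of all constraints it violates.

Constraint 10 is violated.

1. a1 = 4 lies in [2, 7]  ✔
2. values -13, 5, -5 are pairwise distinct  ✔
3. a6 + a4 = -5 + 7 = 2; 2 ≤ 3  ✔
4. a8 = 5 is odd  ✔
5. a5 + a2 = -13 + 1 = -12; -12 ≤ -12  ✔
6. a3 * a1 = -13 * 4 = -52  ✔
7. a6 = -5 lies in [-7, -4]  ✔
8. a2=1, a5=-13, a3=-13; 1 of them equals 1  ✔
9. a2 + a7 = 1 + 4 = 5  ✔
10. abs(4 - 1) = 3; 3 > 2, exceeds bound 2  ✘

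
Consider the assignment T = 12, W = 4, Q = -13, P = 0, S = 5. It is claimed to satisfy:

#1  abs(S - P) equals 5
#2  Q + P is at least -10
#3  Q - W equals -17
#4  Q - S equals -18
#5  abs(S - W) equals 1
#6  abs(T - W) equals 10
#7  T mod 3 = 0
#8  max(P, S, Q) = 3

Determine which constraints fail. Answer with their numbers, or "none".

No — constraints 2, 6, 8 are not satisfied.

#1 abs(5 - 0) = 5  yes
#2 Q + P = -13 + 0 = -13; -13 < -10, bound -10 not met  no
#3 Q - W = -13 - 4 = -17  yes
#4 Q - S = -13 - 5 = -18  yes
#5 abs(5 - 4) = 1  yes
#6 abs(12 - 4) = 8, not 10  no
#7 12 mod 3 = 0  yes
#8 max(0, 5, -13) = 5, not 3  no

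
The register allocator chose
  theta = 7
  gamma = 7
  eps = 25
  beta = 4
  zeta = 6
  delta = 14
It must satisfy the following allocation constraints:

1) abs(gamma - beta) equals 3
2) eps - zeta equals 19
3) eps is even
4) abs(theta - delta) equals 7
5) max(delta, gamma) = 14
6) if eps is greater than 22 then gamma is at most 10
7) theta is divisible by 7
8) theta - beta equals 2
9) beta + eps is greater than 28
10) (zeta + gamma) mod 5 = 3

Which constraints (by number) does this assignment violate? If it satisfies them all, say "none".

1) abs(7 - 4) = 3 — satisfied.
2) eps - zeta = 25 - 6 = 19 — satisfied.
3) eps = 25 is odd — violated.
4) abs(7 - 14) = 7 — satisfied.
5) max(14, 7) = 14 — satisfied.
6) eps = 25 > 22, so we need gamma ≤ 10; gamma = 7 ≤ 10 — satisfied.
7) 7 / 7 = 1, so 7 divides 7 — satisfied.
8) theta - beta = 7 - 4 = 3, not 2 — violated.
9) beta + eps = 4 + 25 = 29; 29 > 28 — satisfied.
10) zeta + gamma = 13; 13 mod 5 = 3 — satisfied.

Violated: 3, 8.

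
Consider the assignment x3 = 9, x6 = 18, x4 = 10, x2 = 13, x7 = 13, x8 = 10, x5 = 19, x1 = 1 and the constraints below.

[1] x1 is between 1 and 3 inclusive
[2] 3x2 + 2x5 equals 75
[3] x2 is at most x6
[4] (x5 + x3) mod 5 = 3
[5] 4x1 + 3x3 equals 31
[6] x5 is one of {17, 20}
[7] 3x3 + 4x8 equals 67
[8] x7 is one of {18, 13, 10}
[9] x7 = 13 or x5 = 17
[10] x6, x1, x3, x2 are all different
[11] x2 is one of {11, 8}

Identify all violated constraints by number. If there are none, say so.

Constraints 2, 6, and 11 do not hold.

[1] x1 = 1 lies in [1, 3] — satisfied.
[2] 3x2 + 2x5 = 3(13) + 2(19) = 77, not 75 — violated.
[3] x2 = 13, x6 = 18; 13 ≤ 18 — satisfied.
[4] x5 + x3 = 28; 28 mod 5 = 3 — satisfied.
[5] 4x1 + 3x3 = 4(1) + 3(9) = 31 — satisfied.
[6] x5 = 19 is not in {17, 20} — violated.
[7] 3x3 + 4x8 = 3(9) + 4(10) = 67 — satisfied.
[8] x7 = 13 is in {18, 13, 10} — satisfied.
[9] x7 = 13 = 13 (first disjunct) — satisfied.
[10] values 18, 1, 9, 13 are pairwise distinct — satisfied.
[11] x2 = 13 is not in {11, 8} — violated.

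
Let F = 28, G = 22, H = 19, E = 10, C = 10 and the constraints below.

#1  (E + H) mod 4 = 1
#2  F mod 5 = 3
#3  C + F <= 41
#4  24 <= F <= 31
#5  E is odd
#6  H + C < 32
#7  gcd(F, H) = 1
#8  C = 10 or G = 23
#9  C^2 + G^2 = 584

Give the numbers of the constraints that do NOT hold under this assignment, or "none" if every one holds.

#1 E + H = 29; 29 mod 4 = 1  ✓
#2 28 mod 5 = 3  ✓
#3 C + F = 10 + 28 = 38; 38 ≤ 41  ✓
#4 F = 28 lies in [24, 31]  ✓
#5 E = 10 is even  ✗
#6 H + C = 19 + 10 = 29; 29 < 32  ✓
#7 gcd(28, 19) = 1  ✓
#8 C = 10 = 10 (first disjunct)  ✓
#9 C^2 + G^2 = 10^2 + 22^2 = 100 + 484 = 584  ✓

Constraint 5 does not hold.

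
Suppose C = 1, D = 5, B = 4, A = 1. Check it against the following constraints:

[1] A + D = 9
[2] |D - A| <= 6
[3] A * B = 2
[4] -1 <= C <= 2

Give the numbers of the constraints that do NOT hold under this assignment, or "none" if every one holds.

[1] A + D = 1 + 5 = 6, not 9 — violated.
[2] |5 - 1| = 4; 4 ≤ 6 — OK.
[3] A * B = 1 * 4 = 4, not 2 — violated.
[4] C = 1 lies in [-1, 2] — OK.

The assignment fails constraints 1 and 3.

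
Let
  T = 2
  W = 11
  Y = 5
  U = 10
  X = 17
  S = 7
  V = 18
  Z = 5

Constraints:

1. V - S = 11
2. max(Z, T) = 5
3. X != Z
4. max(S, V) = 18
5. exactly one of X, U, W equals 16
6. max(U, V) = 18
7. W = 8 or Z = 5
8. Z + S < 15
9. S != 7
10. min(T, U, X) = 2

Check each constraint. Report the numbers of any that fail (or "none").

Violated: 5, 9.

1. V - S = 18 - 7 = 11 — satisfied.
2. max(5, 2) = 5 — satisfied.
3. X = 17, Z = 5; distinct — satisfied.
4. max(7, 18) = 18 — satisfied.
5. X=17, U=10, W=11; 0 of them equal 16, not exactly one — violated.
6. max(10, 18) = 18 — satisfied.
7. W = 11 ≠ 8, but Z = 5 = 5 (second disjunct) — satisfied.
8. Z + S = 5 + 7 = 12; 12 < 15 — satisfied.
9. S = 7, but 7 is required to differ — violated.
10. min(2, 10, 17) = 2 — satisfied.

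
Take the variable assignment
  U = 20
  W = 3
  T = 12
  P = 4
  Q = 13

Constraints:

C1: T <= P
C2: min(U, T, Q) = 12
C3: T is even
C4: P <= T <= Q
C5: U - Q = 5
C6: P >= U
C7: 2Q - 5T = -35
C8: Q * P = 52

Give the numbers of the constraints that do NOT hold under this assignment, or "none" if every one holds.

Constraints 1, 5, 6, and 7 do not hold.

C1: T = 12, P = 4; 12 > 4 (want ≤)  FAIL
C2: min(20, 12, 13) = 12  OK
C3: T = 12 is even  OK
C4: values 4 <= 12 <= 13  OK
C5: U - Q = 20 - 13 = 7, not 5  FAIL
C6: P = 4, U = 20; 4 < 20 (want ≥)  FAIL
C7: 2Q - 5T = 2(13) - 5(12) = -34, not -35  FAIL
C8: Q * P = 13 * 4 = 52  OK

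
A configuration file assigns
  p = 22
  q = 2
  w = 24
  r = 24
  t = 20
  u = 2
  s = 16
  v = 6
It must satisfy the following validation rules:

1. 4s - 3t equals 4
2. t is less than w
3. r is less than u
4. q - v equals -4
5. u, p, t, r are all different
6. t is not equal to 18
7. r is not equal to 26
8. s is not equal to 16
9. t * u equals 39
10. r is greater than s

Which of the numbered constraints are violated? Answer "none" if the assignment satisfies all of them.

1. 4s - 3t = 4(16) - 3(20) = 4  OK
2. t = 20, w = 24; 20 < 24  OK
3. r = 24, u = 2; 24 ≥ 2 (want <)  FAIL
4. q - v = 2 - 6 = -4  OK
5. values 2, 22, 20, 24 are pairwise distinct  OK
6. t = 20, and 20 ≠ 18  OK
7. r = 24, and 24 ≠ 26  OK
8. s = 16, but 16 is required to differ  FAIL
9. t * u = 20 * 2 = 40, not 39  FAIL
10. r = 24, s = 16; 24 > 16  OK

Violated: 3, 8, 9.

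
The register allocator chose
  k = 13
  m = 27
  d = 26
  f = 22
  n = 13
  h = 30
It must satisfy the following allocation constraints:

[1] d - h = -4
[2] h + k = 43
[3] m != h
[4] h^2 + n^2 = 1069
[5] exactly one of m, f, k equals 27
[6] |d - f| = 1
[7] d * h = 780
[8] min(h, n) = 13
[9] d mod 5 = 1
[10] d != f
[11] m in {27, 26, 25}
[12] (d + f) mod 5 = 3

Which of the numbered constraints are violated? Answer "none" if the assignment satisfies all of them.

[1] d - h = 26 - 30 = -4 — satisfied.
[2] h + k = 30 + 13 = 43 — satisfied.
[3] m = 27, h = 30; distinct — satisfied.
[4] h^2 + n^2 = 30^2 + 13^2 = 900 + 169 = 1069 — satisfied.
[5] m=27, f=22, k=13; 1 of them equals 27 — satisfied.
[6] |26 - 22| = 4, not 1 — violated.
[7] d * h = 26 * 30 = 780 — satisfied.
[8] min(30, 13) = 13 — satisfied.
[9] 26 mod 5 = 1 — satisfied.
[10] d = 26, f = 22; distinct — satisfied.
[11] m = 27 is in {27, 26, 25} — satisfied.
[12] d + f = 48; 48 mod 5 = 3 — satisfied.

Constraint 6 is violated.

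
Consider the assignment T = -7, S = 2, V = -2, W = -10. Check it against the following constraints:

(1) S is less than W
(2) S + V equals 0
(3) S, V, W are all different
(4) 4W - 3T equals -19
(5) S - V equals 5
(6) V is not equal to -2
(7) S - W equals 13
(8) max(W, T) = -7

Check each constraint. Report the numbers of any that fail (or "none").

No — constraints 1, 5, 6, 7 are not satisfied.

(1) S = 2, W = -10; 2 ≥ -10 (want <) — fails.
(2) S + V = 2 + (-2) = 0 — holds.
(3) values 2, -2, -10 are pairwise distinct — holds.
(4) 4W - 3T = 4(-10) - 3(-7) = -19 — holds.
(5) S - V = 2 - (-2) = 4, not 5 — fails.
(6) V = -2, but -2 is required to differ — fails.
(7) S - W = 2 - (-10) = 12, not 13 — fails.
(8) max(-10, -7) = -7 — holds.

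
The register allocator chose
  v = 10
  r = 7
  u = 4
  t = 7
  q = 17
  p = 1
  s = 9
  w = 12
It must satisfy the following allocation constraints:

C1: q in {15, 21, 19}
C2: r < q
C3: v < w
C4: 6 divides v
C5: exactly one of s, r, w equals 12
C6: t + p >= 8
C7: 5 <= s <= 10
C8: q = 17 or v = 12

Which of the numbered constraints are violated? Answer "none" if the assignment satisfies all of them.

C1: q = 17 is not in {15, 21, 19}  ✗
C2: r = 7, q = 17; 7 < 17  ✓
C3: v = 10, w = 12; 10 < 12  ✓
C4: 10 = 6*1 + 4, so 6 does not divide 10  ✗
C5: s=9, r=7, w=12; 1 of them equals 12  ✓
C6: t + p = 7 + 1 = 8; 8 ≥ 8  ✓
C7: s = 9 lies in [5, 10]  ✓
C8: q = 17 = 17 (first disjunct)  ✓

Constraints 1 and 4 are violated.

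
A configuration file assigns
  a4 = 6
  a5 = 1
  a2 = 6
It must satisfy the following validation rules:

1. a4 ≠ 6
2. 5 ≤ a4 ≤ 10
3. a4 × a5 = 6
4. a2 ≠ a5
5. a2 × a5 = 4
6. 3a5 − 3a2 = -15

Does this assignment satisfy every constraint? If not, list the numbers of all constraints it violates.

Violated: 1 and 5.

1. a4 = 6, but 6 is required to differ — fails.
2. a4 = 6 lies in [5, 10] — holds.
3. a4 × a5 = 6 × 1 = 6 — holds.
4. a2 = 6, a5 = 1; distinct — holds.
5. a2 × a5 = 6 × 1 = 6, not 4 — fails.
6. 3a5 − 3a2 = 3(1) − 3(6) = -15 — holds.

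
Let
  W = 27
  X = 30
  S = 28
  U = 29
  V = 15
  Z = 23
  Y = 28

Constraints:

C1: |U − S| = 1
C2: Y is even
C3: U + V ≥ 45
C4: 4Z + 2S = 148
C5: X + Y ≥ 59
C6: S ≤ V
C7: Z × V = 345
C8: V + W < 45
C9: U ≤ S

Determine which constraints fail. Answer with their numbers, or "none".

C1: |29 − 28| = 1 — holds.
C2: Y = 28 is even — holds.
C3: U + V = 29 + 15 = 44; 44 < 45, bound 45 not met — does not hold.
C4: 4Z + 2S = 4(23) + 2(28) = 148 — holds.
C5: X + Y = 30 + 28 = 58; 58 < 59, bound 59 not met — does not hold.
C6: S = 28, V = 15; 28 > 15 (want ≤) — does not hold.
C7: Z × V = 23 × 15 = 345 — holds.
C8: V + W = 15 + 27 = 42; 42 < 45 — holds.
C9: U = 29, S = 28; 29 > 28 (want ≤) — does not hold.

No — constraints 3, 5, 6, 9 are not satisfied.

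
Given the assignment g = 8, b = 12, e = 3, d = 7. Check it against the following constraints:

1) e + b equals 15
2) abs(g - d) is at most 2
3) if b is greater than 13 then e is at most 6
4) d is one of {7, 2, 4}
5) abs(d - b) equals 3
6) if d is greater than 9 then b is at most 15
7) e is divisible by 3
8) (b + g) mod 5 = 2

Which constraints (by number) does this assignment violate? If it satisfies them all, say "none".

1) e + b = 3 + 12 = 15 — holds.
2) abs(8 - 7) = 1; 1 ≤ 2 — holds.
3) b = 12, not > 13; antecedent false, conditional vacuously true — holds.
4) d = 7 is in {7, 2, 4} — holds.
5) abs(7 - 12) = 5, not 3 — fails.
6) d = 7, not > 9; antecedent false, conditional vacuously true — holds.
7) 3 / 3 = 1, so 3 divides 3 — holds.
8) b + g = 20; 20 mod 5 = 0, not 2 — fails.

Violated: 5 and 8.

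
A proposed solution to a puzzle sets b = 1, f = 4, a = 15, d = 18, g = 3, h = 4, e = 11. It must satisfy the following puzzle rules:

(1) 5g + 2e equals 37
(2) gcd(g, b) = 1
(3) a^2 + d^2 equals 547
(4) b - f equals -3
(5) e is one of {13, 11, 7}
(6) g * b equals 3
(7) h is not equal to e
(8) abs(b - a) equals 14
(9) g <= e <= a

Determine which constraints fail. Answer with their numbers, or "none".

Constraint 3 does not hold.

(1) 5g + 2e = 5(3) + 2(11) = 37  true
(2) gcd(3, 1) = 1  true
(3) a^2 + d^2 = 15^2 + 18^2 = 225 + 324 = 549, not 547  false
(4) b - f = 1 - 4 = -3  true
(5) e = 11 is in {13, 11, 7}  true
(6) g * b = 3 * 1 = 3  true
(7) h = 4, e = 11; distinct  true
(8) abs(1 - 15) = 14  true
(9) values 3 <= 11 <= 15  true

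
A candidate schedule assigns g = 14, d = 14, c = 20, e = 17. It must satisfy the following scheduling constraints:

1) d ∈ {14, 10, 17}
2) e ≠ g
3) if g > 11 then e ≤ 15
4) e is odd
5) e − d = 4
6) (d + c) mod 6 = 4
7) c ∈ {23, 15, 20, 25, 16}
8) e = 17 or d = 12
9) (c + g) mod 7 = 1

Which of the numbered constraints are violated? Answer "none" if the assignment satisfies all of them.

No — constraints 3, 5, 9 are not satisfied.

1) d = 14 is in {14, 10, 17} — OK.
2) e = 17, g = 14; distinct — OK.
3) g = 14 > 11, so we need e ≤ 15; but e = 17 > 15 — violated.
4) e = 17 is odd — OK.
5) e − d = 17 − 14 = 3, not 4 — violated.
6) d + c = 34; 34 mod 6 = 4 — OK.
7) c = 20 is in {23, 15, 20, 25, 16} — OK.
8) e = 17 = 17 (first disjunct) — OK.
9) c + g = 34; 34 mod 7 = 6, not 1 — violated.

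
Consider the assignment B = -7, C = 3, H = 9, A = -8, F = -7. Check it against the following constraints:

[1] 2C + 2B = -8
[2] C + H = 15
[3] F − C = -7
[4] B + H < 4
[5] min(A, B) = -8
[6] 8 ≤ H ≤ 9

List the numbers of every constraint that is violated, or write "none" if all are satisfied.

The assignment fails constraints 2 and 3.

[1] 2C + 2B = 2(3) + 2(-7) = -8  true
[2] C + H = 3 + 9 = 12, not 15  false
[3] F − C = -7 − 3 = -10, not -7  false
[4] B + H = -7 + 9 = 2; 2 < 4  true
[5] min(-8, -7) = -8  true
[6] H = 9 lies in [8, 9]  true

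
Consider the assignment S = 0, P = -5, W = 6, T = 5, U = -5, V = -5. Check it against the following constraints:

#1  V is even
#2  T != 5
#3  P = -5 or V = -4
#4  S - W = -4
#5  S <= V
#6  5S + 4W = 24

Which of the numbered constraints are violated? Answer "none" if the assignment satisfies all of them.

The assignment fails constraints 1, 2, 4, 5.

#1 V = -5 is odd  no
#2 T = 5, but 5 is required to differ  no
#3 P = -5 = -5 (first disjunct)  yes
#4 S - W = 0 - 6 = -6, not -4  no
#5 S = 0, V = -5; 0 > -5 (want ≤)  no
#6 5S + 4W = 5(0) + 4(6) = 24  yes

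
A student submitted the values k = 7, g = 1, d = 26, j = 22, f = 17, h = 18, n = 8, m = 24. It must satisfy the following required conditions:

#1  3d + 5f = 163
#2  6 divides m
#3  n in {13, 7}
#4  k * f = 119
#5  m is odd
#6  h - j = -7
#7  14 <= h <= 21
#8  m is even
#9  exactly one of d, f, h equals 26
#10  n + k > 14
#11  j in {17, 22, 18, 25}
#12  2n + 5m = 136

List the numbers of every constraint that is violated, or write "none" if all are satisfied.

Violated: 3, 5, 6.

#1 3d + 5f = 3(26) + 5(17) = 163  ✓
#2 24 / 6 = 4, so 6 divides 24  ✓
#3 n = 8 is not in {13, 7}  ✗
#4 k * f = 7 * 17 = 119  ✓
#5 m = 24 is even  ✗
#6 h - j = 18 - 22 = -4, not -7  ✗
#7 h = 18 lies in [14, 21]  ✓
#8 m = 24 is even  ✓
#9 d=26, f=17, h=18; 1 of them equals 26  ✓
#10 n + k = 8 + 7 = 15; 15 > 14  ✓
#11 j = 22 is in {17, 22, 18, 25}  ✓
#12 2n + 5m = 2(8) + 5(24) = 136  ✓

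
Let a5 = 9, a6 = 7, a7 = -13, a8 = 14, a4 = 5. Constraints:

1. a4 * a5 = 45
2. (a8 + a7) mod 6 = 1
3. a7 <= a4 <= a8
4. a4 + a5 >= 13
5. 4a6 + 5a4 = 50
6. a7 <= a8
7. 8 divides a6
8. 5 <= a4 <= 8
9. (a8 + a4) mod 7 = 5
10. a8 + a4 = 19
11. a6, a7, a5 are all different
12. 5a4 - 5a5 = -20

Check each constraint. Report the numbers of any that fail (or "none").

The assignment fails constraints 5 and 7.

1. a4 * a5 = 5 * 9 = 45  OK
2. a8 + a7 = 1; 1 mod 6 = 1  OK
3. values -13 <= 5 <= 14  OK
4. a4 + a5 = 5 + 9 = 14; 14 ≥ 13  OK
5. 4a6 + 5a4 = 4(7) + 5(5) = 53, not 50  FAIL
6. a7 = -13, a8 = 14; -13 ≤ 14  OK
7. 7 = 8*0 + 7, so 8 does not divide 7  FAIL
8. a4 = 5 lies in [5, 8]  OK
9. a8 + a4 = 19; 19 mod 7 = 5  OK
10. a8 + a4 = 14 + 5 = 19  OK
11. values 7, -13, 9 are pairwise distinct  OK
12. 5a4 - 5a5 = 5(5) - 5(9) = -20  OK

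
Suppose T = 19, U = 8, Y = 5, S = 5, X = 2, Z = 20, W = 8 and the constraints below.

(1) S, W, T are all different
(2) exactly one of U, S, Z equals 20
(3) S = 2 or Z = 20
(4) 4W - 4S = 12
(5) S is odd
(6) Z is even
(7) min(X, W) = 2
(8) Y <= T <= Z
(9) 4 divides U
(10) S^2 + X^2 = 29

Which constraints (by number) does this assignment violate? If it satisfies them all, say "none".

The assignment satisfies every constraint.

(1) values 5, 8, 19 are pairwise distinct  ✓
(2) U=8, S=5, Z=20; 1 of them equals 20  ✓
(3) S = 5 ≠ 2, but Z = 20 = 20 (second disjunct)  ✓
(4) 4W - 4S = 4(8) - 4(5) = 12  ✓
(5) S = 5 is odd  ✓
(6) Z = 20 is even  ✓
(7) min(2, 8) = 2  ✓
(8) values 5 <= 19 <= 20  ✓
(9) 8 / 4 = 2, so 4 divides 8  ✓
(10) S^2 + X^2 = 5^2 + 2^2 = 25 + 4 = 29  ✓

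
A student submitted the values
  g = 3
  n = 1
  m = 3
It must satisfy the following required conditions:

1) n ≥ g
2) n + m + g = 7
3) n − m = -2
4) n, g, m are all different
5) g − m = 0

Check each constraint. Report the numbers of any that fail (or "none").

1) n = 1, g = 3; 1 < 3 (want ≥) — violated.
2) n + m + g = 1 + 3 + 3 = 7 — satisfied.
3) n − m = 1 − 3 = -2 — satisfied.
4) g = m = 3, not all different — violated.
5) g − m = 3 − 3 = 0 — satisfied.

Constraints 1 and 4 are violated.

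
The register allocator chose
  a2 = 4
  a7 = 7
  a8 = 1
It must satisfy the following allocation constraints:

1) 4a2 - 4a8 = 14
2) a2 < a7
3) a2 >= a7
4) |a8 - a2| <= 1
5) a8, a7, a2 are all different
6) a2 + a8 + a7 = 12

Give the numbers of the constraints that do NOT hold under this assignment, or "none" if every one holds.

Constraints 1, 3, and 4 do not hold.

1) 4a2 - 4a8 = 4(4) - 4(1) = 12, not 14 — violated.
2) a2 = 4, a7 = 7; 4 < 7 — OK.
3) a2 = 4, a7 = 7; 4 < 7 (want ≥) — violated.
4) |1 - 4| = 3; 3 > 1, exceeds bound 1 — violated.
5) values 1, 7, 4 are pairwise distinct — OK.
6) a2 + a8 + a7 = 4 + 1 + 7 = 12 — OK.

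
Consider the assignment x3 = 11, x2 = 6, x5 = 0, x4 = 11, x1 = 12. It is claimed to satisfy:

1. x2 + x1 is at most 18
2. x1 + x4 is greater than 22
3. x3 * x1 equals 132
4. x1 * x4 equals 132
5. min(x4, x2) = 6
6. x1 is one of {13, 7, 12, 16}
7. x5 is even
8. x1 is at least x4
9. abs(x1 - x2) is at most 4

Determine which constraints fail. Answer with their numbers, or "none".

Constraint 9 is violated.

1. x2 + x1 = 6 + 12 = 18; 18 ≤ 18  OK
2. x1 + x4 = 12 + 11 = 23; 23 > 22  OK
3. x3 * x1 = 11 * 12 = 132  OK
4. x1 * x4 = 12 * 11 = 132  OK
5. min(11, 6) = 6  OK
6. x1 = 12 is in {13, 7, 12, 16}  OK
7. x5 = 0 is even  OK
8. x1 = 12, x4 = 11; 12 ≥ 11  OK
9. abs(12 - 6) = 6; 6 > 4, exceeds bound 4  FAIL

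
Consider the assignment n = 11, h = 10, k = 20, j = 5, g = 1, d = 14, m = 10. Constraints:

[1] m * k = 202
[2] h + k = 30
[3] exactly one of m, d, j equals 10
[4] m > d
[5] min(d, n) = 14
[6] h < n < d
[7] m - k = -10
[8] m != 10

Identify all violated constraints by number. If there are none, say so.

[1] m * k = 10 * 20 = 200, not 202  fails
[2] h + k = 10 + 20 = 30  holds
[3] m=10, d=14, j=5; 1 of them equals 10  holds
[4] m = 10, d = 14; 10 ≤ 14 (want >)  fails
[5] min(14, 11) = 11, not 14  fails
[6] values 10 < 11 < 14  holds
[7] m - k = 10 - 20 = -10  holds
[8] m = 10, but 10 is required to differ  fails

The assignment fails constraints 1, 4, 5, 8.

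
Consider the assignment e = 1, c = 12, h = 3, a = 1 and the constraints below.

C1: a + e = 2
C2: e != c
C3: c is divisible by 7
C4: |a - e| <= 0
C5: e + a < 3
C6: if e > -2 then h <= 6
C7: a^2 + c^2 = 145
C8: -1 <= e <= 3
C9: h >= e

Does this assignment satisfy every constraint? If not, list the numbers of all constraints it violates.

C1: a + e = 1 + 1 = 2  true
C2: e = 1, c = 12; distinct  true
C3: 12 = 7*1 + 5, so 7 does not divide 12  false
C4: |1 - 1| = 0; 0 ≤ 0  true
C5: e + a = 1 + 1 = 2; 2 < 3  true
C6: e = 1 > -2, so we need h ≤ 6; h = 3 ≤ 6  true
C7: a^2 + c^2 = 1^2 + 12^2 = 1 + 144 = 145  true
C8: e = 1 lies in [-1, 3]  true
C9: h = 3, e = 1; 3 ≥ 1  true

The assignment fails constraint 3.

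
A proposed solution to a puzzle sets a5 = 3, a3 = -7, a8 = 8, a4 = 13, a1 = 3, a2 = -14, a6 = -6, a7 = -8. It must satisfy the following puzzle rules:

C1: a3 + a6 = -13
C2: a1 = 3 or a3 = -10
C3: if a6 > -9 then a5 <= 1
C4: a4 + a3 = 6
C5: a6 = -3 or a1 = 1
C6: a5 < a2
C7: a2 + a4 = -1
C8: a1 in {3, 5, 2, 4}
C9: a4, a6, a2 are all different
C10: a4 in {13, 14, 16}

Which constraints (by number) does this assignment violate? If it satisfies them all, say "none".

Violated: 3, 5, and 6.

C1: a3 + a6 = -7 + (-6) = -13 — satisfied.
C2: a1 = 3 = 3 (first disjunct) — satisfied.
C3: a6 = -6 > -9, so we need a5 ≤ 1; but a5 = 3 > 1 — violated.
C4: a4 + a3 = 13 + (-7) = 6 — satisfied.
C5: a6 = -6 ≠ -3 and a1 = 3 ≠ 1; both disjuncts false — violated.
C6: a5 = 3, a2 = -14; 3 ≥ -14 (want <) — violated.
C7: a2 + a4 = -14 + 13 = -1 — satisfied.
C8: a1 = 3 is in {3, 5, 2, 4} — satisfied.
C9: values 13, -6, -14 are pairwise distinct — satisfied.
C10: a4 = 13 is in {13, 14, 16} — satisfied.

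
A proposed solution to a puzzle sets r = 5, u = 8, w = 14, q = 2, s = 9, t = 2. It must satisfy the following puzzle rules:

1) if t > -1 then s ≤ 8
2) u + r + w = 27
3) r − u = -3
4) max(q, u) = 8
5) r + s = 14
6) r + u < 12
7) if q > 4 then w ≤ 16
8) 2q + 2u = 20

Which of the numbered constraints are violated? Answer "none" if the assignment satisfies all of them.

No — constraints 1 and 6 are not satisfied.

1) t = 2 > -1, so we need s ≤ 8; but s = 9 > 8 — does not hold.
2) u + r + w = 8 + 5 + 14 = 27 — holds.
3) r − u = 5 − 8 = -3 — holds.
4) max(2, 8) = 8 — holds.
5) r + s = 5 + 9 = 14 — holds.
6) r + u = 5 + 8 = 13; 13 ≥ 12, bound 12 not met — does not hold.
7) q = 2, not > 4; antecedent false, conditional vacuously true — holds.
8) 2q + 2u = 2(2) + 2(8) = 20 — holds.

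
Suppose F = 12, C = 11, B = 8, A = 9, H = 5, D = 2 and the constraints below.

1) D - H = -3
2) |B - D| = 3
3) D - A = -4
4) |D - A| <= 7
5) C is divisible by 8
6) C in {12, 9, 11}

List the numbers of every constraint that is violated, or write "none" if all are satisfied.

1) D - H = 2 - 5 = -3  OK
2) |8 - 2| = 6, not 3  FAIL
3) D - A = 2 - 9 = -7, not -4  FAIL
4) |2 - 9| = 7; 7 ≤ 7  OK
5) 11 = 8*1 + 3, so 8 does not divide 11  FAIL
6) C = 11 is in {12, 9, 11}  OK

Constraints 2, 3, 5 are violated.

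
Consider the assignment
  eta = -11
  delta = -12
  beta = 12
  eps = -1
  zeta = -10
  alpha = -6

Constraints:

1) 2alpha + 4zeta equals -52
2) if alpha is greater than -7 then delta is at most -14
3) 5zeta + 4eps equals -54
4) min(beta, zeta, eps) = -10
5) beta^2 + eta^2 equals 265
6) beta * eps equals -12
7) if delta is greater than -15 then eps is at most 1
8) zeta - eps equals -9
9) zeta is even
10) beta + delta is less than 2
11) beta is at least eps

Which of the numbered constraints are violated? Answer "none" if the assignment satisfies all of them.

1) 2alpha + 4zeta = 2(-6) + 4(-10) = -52 — holds.
2) alpha = -6 > -7, so we need delta ≤ -14; but delta = -12 > -14 — fails.
3) 5zeta + 4eps = 5(-10) + 4(-1) = -54 — holds.
4) min(12, -10, -1) = -10 — holds.
5) beta^2 + eta^2 = 12^2 + (-11)^2 = 144 + 121 = 265 — holds.
6) beta * eps = 12 * (-1) = -12 — holds.
7) delta = -12 > -15, so we need eps ≤ 1; eps = -1 ≤ 1 — holds.
8) zeta - eps = -10 - (-1) = -9 — holds.
9) zeta = -10 is even — holds.
10) beta + delta = 12 + (-12) = 0; 0 < 2 — holds.
11) beta = 12, eps = -1; 12 ≥ -1 — holds.

Constraint 2 is violated.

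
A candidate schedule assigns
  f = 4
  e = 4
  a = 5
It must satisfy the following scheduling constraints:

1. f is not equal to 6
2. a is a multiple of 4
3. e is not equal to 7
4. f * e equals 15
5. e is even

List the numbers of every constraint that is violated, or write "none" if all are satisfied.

1. f = 4, and 4 ≠ 6  holds
2. 5 = 4*1 + 1, so 4 does not divide 5  fails
3. e = 4, and 4 ≠ 7  holds
4. f * e = 4 * 4 = 16, not 15  fails
5. e = 4 is even  holds

No — constraints 2 and 4 are not satisfied.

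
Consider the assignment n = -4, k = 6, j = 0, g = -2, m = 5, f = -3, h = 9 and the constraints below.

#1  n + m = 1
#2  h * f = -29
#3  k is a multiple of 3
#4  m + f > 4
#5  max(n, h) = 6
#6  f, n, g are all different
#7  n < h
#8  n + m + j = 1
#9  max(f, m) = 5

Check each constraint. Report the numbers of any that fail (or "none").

#1 n + m = -4 + 5 = 1  ✓
#2 h * f = 9 * (-3) = -27, not -29  ✗
#3 6 / 3 = 2, so 3 divides 6  ✓
#4 m + f = 5 + (-3) = 2; 2 ≤ 4, bound 4 not met  ✗
#5 max(-4, 9) = 9, not 6  ✗
#6 values -3, -4, -2 are pairwise distinct  ✓
#7 n = -4, h = 9; -4 < 9  ✓
#8 n + m + j = -4 + 5 + 0 = 1  ✓
#9 max(-3, 5) = 5  ✓

Constraints 2, 4, and 5 are violated.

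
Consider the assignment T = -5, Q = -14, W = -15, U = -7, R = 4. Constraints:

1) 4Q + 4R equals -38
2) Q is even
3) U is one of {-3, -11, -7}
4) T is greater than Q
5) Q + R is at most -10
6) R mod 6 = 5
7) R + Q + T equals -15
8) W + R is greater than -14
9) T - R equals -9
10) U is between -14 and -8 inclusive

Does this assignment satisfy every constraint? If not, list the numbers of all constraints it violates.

1) 4Q + 4R = 4(-14) + 4(4) = -40, not -38 — violated.
2) Q = -14 is even — satisfied.
3) U = -7 is in {-3, -11, -7} — satisfied.
4) T = -5, Q = -14; -5 > -14 — satisfied.
5) Q + R = -14 + 4 = -10; -10 ≤ -10 — satisfied.
6) 4 mod 6 = 4, not 5 — violated.
7) R + Q + T = 4 + (-14) + (-5) = -15 — satisfied.
8) W + R = -15 + 4 = -11; -11 > -14 — satisfied.
9) T - R = -5 - 4 = -9 — satisfied.
10) U = -7 is outside [-14, -8] — violated.

No — constraints 1, 6, and 10 are not satisfied.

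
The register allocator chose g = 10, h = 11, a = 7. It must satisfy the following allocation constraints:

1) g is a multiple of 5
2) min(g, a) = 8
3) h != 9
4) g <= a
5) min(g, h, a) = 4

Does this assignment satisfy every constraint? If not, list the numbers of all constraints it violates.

1) 10 / 5 = 2, so 5 divides 10 — holds.
2) min(10, 7) = 7, not 8 — fails.
3) h = 11, and 11 ≠ 9 — holds.
4) g = 10, a = 7; 10 > 7 (want ≤) — fails.
5) min(10, 11, 7) = 7, not 4 — fails.

Constraints 2, 4, and 5 do not hold.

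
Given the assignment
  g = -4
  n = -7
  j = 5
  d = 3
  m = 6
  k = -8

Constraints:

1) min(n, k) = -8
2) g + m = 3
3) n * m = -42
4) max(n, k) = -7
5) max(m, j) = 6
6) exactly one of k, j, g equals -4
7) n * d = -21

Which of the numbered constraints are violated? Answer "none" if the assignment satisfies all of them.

1) min(-7, -8) = -8  ✔
2) g + m = -4 + 6 = 2, not 3  ✘
3) n * m = -7 * 6 = -42  ✔
4) max(-7, -8) = -7  ✔
5) max(6, 5) = 6  ✔
6) k=-8, j=5, g=-4; 1 of them equals -4  ✔
7) n * d = -7 * 3 = -21  ✔

Constraint 2 is violated.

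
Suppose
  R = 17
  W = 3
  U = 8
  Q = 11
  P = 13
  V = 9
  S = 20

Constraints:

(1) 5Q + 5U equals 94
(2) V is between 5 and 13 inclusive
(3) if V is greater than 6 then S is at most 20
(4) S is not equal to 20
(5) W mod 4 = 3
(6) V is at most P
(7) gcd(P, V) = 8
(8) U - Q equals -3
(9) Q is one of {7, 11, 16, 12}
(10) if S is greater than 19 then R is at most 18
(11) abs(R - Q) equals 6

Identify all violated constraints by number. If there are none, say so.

(1) 5Q + 5U = 5(11) + 5(8) = 95, not 94  no
(2) V = 9 lies in [5, 13]  yes
(3) V = 9 > 6, so we need S ≤ 20; S = 20 ≤ 20  yes
(4) S = 20, but 20 is required to differ  no
(5) 3 mod 4 = 3  yes
(6) V = 9, P = 13; 9 ≤ 13  yes
(7) gcd(13, 9) = 1, not 8  no
(8) U - Q = 8 - 11 = -3  yes
(9) Q = 11 is in {7, 11, 16, 12}  yes
(10) S = 20 > 19, so we need R ≤ 18; R = 17 ≤ 18  yes
(11) abs(17 - 11) = 6  yes

No — constraints 1, 4, and 7 are not satisfied.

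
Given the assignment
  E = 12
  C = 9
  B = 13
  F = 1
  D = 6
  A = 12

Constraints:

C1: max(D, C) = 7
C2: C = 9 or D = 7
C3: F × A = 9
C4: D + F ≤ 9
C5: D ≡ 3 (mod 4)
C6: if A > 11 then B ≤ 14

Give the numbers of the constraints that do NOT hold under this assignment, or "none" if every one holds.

C1: max(6, 9) = 9, not 7  ✘
C2: C = 9 = 9 (first disjunct)  ✔
C3: F × A = 1 × 12 = 12, not 9  ✘
C4: D + F = 6 + 1 = 7; 7 ≤ 9  ✔
C5: 6 mod 4 = 2, not 3  ✘
C6: A = 12 > 11, so we need B ≤ 14; B = 13 ≤ 14  ✔

Constraints 1, 3, and 5 are violated.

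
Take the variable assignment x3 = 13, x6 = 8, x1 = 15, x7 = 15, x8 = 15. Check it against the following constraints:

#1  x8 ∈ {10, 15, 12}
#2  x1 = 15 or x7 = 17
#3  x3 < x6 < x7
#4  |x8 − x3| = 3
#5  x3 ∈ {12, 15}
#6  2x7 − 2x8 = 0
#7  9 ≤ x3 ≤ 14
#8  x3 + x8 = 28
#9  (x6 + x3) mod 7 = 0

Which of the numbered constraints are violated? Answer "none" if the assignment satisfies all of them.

Constraints 3, 4, and 5 do not hold.

#1 x8 = 15 is in {10, 15, 12}  true
#2 x1 = 15 = 15 (first disjunct)  true
#3 values 13, 8, 15; x3 = 13 is not < x6 = 8  false
#4 |15 − 13| = 2, not 3  false
#5 x3 = 13 is not in {12, 15}  false
#6 2x7 − 2x8 = 2(15) − 2(15) = 0  true
#7 x3 = 13 lies in [9, 14]  true
#8 x3 + x8 = 13 + 15 = 28  true
#9 x6 + x3 = 21; 21 mod 7 = 0  true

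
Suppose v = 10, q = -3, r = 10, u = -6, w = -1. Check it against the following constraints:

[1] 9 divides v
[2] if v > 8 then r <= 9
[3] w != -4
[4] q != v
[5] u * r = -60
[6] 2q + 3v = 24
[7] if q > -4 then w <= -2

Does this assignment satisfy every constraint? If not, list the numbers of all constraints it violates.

Constraints 1, 2, and 7 are violated.

[1] 10 = 9*1 + 1, so 9 does not divide 10 — violated.
[2] v = 10 > 8, so we need r ≤ 9; but r = 10 > 9 — violated.
[3] w = -1, and -1 ≠ -4 — satisfied.
[4] q = -3, v = 10; distinct — satisfied.
[5] u * r = -6 * 10 = -60 — satisfied.
[6] 2q + 3v = 2(-3) + 3(10) = 24 — satisfied.
[7] q = -3 > -4, so we need w ≤ -2; but w = -1 > -2 — violated.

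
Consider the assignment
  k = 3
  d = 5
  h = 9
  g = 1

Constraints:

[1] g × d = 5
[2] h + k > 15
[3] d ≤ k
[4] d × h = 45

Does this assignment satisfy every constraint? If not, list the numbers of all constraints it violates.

The assignment fails constraints 2, 3.

[1] g × d = 1 × 5 = 5 — holds.
[2] h + k = 9 + 3 = 12; 12 ≤ 15, bound 15 not met — fails.
[3] d = 5, k = 3; 5 > 3 (want ≤) — fails.
[4] d × h = 5 × 9 = 45 — holds.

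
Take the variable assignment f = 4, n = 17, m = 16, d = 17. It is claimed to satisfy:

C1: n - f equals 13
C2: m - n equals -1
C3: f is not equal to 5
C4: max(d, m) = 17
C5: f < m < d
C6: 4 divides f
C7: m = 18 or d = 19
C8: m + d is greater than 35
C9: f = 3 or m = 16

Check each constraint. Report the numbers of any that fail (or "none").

Constraints 7 and 8 do not hold.

C1: n - f = 17 - 4 = 13 — holds.
C2: m - n = 16 - 17 = -1 — holds.
C3: f = 4, and 4 ≠ 5 — holds.
C4: max(17, 16) = 17 — holds.
C5: values 4 < 16 < 17 — holds.
C6: 4 / 4 = 1, so 4 divides 4 — holds.
C7: m = 16 ≠ 18 and d = 17 ≠ 19; both disjuncts false — does not hold.
C8: m + d = 16 + 17 = 33; 33 ≤ 35, bound 35 not met — does not hold.
C9: f = 4 ≠ 3, but m = 16 = 16 (second disjunct) — holds.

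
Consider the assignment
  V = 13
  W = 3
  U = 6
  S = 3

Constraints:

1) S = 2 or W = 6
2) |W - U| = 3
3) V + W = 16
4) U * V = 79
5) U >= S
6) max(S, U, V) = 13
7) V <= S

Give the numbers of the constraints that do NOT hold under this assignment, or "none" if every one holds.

Constraints 1, 4, and 7 do not hold.

1) S = 3 ≠ 2 and W = 3 ≠ 6; both disjuncts false — violated.
2) |3 - 6| = 3 — OK.
3) V + W = 13 + 3 = 16 — OK.
4) U * V = 6 * 13 = 78, not 79 — violated.
5) U = 6, S = 3; 6 ≥ 3 — OK.
6) max(3, 6, 13) = 13 — OK.
7) V = 13, S = 3; 13 > 3 (want ≤) — violated.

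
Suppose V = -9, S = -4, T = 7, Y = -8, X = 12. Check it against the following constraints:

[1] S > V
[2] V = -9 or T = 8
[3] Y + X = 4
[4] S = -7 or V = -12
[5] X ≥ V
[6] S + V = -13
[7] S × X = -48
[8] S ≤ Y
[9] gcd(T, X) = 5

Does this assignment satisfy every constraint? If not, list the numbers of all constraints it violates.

[1] S = -4, V = -9; -4 > -9 — holds.
[2] V = -9 = -9 (first disjunct) — holds.
[3] Y + X = -8 + 12 = 4 — holds.
[4] S = -4 ≠ -7 and V = -9 ≠ -12; both disjuncts false — does not hold.
[5] X = 12, V = -9; 12 ≥ -9 — holds.
[6] S + V = -4 + (-9) = -13 — holds.
[7] S × X = -4 × 12 = -48 — holds.
[8] S = -4, Y = -8; -4 > -8 (want ≤) — does not hold.
[9] gcd(7, 12) = 1, not 5 — does not hold.

The assignment fails constraints 4, 8, and 9.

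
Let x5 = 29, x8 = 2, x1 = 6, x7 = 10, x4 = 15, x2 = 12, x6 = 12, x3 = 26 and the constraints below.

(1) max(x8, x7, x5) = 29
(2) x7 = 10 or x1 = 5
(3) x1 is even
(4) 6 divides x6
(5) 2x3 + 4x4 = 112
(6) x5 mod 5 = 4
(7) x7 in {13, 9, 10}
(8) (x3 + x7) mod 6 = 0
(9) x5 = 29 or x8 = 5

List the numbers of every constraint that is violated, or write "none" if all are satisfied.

(1) max(2, 10, 29) = 29 — satisfied.
(2) x7 = 10 = 10 (first disjunct) — satisfied.
(3) x1 = 6 is even — satisfied.
(4) 12 / 6 = 2, so 6 divides 12 — satisfied.
(5) 2x3 + 4x4 = 2(26) + 4(15) = 112 — satisfied.
(6) 29 mod 5 = 4 — satisfied.
(7) x7 = 10 is in {13, 9, 10} — satisfied.
(8) x3 + x7 = 36; 36 mod 6 = 0 — satisfied.
(9) x5 = 29 = 29 (first disjunct) — satisfied.

No violations.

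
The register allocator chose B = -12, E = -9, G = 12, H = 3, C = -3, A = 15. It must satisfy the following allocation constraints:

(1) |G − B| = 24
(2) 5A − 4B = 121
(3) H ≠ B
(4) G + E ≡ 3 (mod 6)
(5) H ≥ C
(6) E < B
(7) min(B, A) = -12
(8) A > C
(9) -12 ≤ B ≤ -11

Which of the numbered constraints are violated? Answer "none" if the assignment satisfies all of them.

(1) |12 − (-12)| = 24 — satisfied.
(2) 5A − 4B = 5(15) − 4(-12) = 123, not 121 — violated.
(3) H = 3, B = -12; distinct — satisfied.
(4) G + E = 3; 3 mod 6 = 3 — satisfied.
(5) H = 3, C = -3; 3 ≥ -3 — satisfied.
(6) E = -9, B = -12; -9 ≥ -12 (want <) — violated.
(7) min(-12, 15) = -12 — satisfied.
(8) A = 15, C = -3; 15 > -3 — satisfied.
(9) B = -12 lies in [-12, -11] — satisfied.

No — constraints 2, 6 are not satisfied.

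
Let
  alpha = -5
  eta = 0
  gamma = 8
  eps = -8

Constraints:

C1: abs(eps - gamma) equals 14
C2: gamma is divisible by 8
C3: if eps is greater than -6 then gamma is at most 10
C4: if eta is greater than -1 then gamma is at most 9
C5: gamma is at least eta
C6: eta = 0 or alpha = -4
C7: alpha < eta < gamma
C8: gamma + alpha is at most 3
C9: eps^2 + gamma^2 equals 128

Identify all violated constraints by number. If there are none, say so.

C1: abs(-8 - 8) = 16, not 14 — does not hold.
C2: 8 / 8 = 1, so 8 divides 8 — holds.
C3: eps = -8, not > -6; antecedent false, conditional vacuously true — holds.
C4: eta = 0 > -1, so we need gamma ≤ 9; gamma = 8 ≤ 9 — holds.
C5: gamma = 8, eta = 0; 8 ≥ 0 — holds.
C6: eta = 0 = 0 (first disjunct) — holds.
C7: values -5 < 0 < 8 — holds.
C8: gamma + alpha = 8 + (-5) = 3; 3 ≤ 3 — holds.
C9: eps^2 + gamma^2 = (-8)^2 + 8^2 = 64 + 64 = 128 — holds.

The assignment fails constraint 1.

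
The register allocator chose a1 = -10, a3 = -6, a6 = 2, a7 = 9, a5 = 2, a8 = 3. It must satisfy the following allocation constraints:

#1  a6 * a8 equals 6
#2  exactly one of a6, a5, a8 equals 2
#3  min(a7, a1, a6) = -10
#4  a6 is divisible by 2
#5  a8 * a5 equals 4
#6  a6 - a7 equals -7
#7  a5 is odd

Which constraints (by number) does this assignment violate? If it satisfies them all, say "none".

Constraints 2, 5, 7 do not hold.

#1 a6 * a8 = 2 * 3 = 6 — holds.
#2 a6=2, a5=2, a8=3; 2 of them equal 2, not exactly one — does not hold.
#3 min(9, -10, 2) = -10 — holds.
#4 2 / 2 = 1, so 2 divides 2 — holds.
#5 a8 * a5 = 3 * 2 = 6, not 4 — does not hold.
#6 a6 - a7 = 2 - 9 = -7 — holds.
#7 a5 = 2 is even — does not hold.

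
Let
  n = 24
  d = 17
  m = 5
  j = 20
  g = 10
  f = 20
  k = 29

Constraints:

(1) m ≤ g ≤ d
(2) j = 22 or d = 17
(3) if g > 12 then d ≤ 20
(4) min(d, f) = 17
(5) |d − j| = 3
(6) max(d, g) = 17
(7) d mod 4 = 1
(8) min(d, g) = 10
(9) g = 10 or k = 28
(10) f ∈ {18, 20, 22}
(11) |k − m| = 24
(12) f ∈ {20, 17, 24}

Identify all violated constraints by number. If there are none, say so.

No violations.

(1) values 5 ≤ 10 ≤ 17  holds
(2) j = 20 ≠ 22, but d = 17 = 17 (second disjunct)  holds
(3) g = 10, not > 12; antecedent false, conditional vacuously true  holds
(4) min(17, 20) = 17  holds
(5) |17 − 20| = 3  holds
(6) max(17, 10) = 17  holds
(7) 17 mod 4 = 1  holds
(8) min(17, 10) = 10  holds
(9) g = 10 = 10 (first disjunct)  holds
(10) f = 20 is in {18, 20, 22}  holds
(11) |29 − 5| = 24  holds
(12) f = 20 is in {20, 17, 24}  holds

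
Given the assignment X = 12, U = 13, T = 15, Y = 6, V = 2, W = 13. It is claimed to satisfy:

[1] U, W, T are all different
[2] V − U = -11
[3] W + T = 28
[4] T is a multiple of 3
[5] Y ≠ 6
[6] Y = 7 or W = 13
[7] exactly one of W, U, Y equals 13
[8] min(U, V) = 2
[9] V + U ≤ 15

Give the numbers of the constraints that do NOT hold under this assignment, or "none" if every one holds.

[1] U = W = 13, not all different — violated.
[2] V − U = 2 − 13 = -11 — satisfied.
[3] W + T = 13 + 15 = 28 — satisfied.
[4] 15 / 3 = 5, so 3 divides 15 — satisfied.
[5] Y = 6, but 6 is required to differ — violated.
[6] Y = 6 ≠ 7, but W = 13 = 13 (second disjunct) — satisfied.
[7] W=13, U=13, Y=6; 2 of them equal 13, not exactly one — violated.
[8] min(13, 2) = 2 — satisfied.
[9] V + U = 2 + 13 = 15; 15 ≤ 15 — satisfied.

Violated: 1, 5, and 7.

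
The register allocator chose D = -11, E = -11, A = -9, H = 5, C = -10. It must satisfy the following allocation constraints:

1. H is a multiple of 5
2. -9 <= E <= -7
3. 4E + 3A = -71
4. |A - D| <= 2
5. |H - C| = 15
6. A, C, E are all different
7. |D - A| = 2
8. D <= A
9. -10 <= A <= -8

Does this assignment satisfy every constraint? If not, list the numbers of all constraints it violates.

No — constraint 2 is not satisfied.

1. 5 / 5 = 1, so 5 divides 5 — holds.
2. E = -11 is outside [-9, -7] — fails.
3. 4E + 3A = 4(-11) + 3(-9) = -71 — holds.
4. |-9 - (-11)| = 2; 2 ≤ 2 — holds.
5. |5 - (-10)| = 15 — holds.
6. values -9, -10, -11 are pairwise distinct — holds.
7. |-11 - (-9)| = 2 — holds.
8. D = -11, A = -9; -11 ≤ -9 — holds.
9. A = -9 lies in [-10, -8] — holds.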